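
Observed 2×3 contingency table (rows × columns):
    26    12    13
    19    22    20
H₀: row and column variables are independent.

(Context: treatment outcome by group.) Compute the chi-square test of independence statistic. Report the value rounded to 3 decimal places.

test statistic = 4.659

Row totals [51, 61], col totals [45, 34, 33], n=112
χ² = (26−20.49)²/20.49 + (12−15.48)²/15.48 + (13−15.03)²/15.03 + (19−24.51)²/24.51 + (22−18.52)²/18.52 + (20−17.97)²/17.97 = 4.6592
df = 2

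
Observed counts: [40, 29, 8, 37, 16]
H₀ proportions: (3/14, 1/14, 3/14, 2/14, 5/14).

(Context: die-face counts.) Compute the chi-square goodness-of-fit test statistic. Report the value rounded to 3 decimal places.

n = 130; E_i = n·p_i = [27.86, 9.29, 27.86, 18.57, 46.43]
χ² = (40−27.86)²/27.86 + (29−9.29)²/9.29 + (8−27.86)²/27.86 + (37−18.57)²/18.57 + (16−46.43)²/46.43 = 99.5318
df = 4

test statistic = 99.532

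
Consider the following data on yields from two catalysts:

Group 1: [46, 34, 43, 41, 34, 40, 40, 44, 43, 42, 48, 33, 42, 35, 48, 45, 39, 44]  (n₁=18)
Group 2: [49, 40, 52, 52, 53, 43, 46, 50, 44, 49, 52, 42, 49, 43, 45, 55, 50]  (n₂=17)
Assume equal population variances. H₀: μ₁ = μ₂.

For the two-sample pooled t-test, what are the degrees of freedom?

degrees of freedom = 33

df = n₁ + n₂ − 2 = 18 + 17 − 2 = 33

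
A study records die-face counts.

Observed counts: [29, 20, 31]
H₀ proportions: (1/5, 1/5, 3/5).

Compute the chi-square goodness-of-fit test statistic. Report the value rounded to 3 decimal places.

test statistic = 17.583

n = 80; E_i = n·p_i = [16.00, 16.00, 48.00]
χ² = (29−16.00)²/16.00 + (20−16.00)²/16.00 + (31−48.00)²/48.00 = 17.5833
df = 2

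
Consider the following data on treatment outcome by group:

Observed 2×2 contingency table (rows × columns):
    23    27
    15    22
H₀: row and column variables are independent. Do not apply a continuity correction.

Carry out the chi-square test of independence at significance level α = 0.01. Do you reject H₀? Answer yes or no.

Row totals [50, 37], col totals [38, 49], n=87
χ² = (23−21.84)²/21.84 + (27−28.16)²/28.16 + (15−16.16)²/16.16 + (22−20.84)²/20.84 = 0.2576
df = 1
p-value (upper-tail) = 0.61175
At α=0.01: p ≥ α → fail to reject H₀

reject H₀: no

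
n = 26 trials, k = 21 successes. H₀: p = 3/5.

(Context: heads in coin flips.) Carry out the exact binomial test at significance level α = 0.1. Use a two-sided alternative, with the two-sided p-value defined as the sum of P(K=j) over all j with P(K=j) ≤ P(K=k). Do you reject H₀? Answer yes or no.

reject H₀: yes

Exact binomial: n=26, k=21, p₀=3/5=0.6000
P(X=j) = C(n,j)·p₀^j·(1−p₀)^(n−j); p = Σ P(X=j) over j with P(X=j) ≤ P(X=21)
p-value (two-sided) = 0.04306
At α=0.1: p < α → reject H₀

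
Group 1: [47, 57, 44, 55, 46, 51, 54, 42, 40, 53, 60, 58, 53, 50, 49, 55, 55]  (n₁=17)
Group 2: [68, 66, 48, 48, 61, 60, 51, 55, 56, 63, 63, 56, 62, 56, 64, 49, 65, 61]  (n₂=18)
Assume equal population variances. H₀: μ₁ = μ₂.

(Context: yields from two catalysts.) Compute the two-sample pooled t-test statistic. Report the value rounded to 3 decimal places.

x̄₁=51.118, s₁=5.743, n₁=17
x̄₂=58.444, s₂=6.345, n₂=18
s_p² = [16·5.743² + 17·6.345²]/33 = 36.7336
SE = √(s_p²·(1/17+1/18)) = 2.0498
t = (51.118−58.444)/2.0498 = -3.5744
df = 33

test statistic = -3.574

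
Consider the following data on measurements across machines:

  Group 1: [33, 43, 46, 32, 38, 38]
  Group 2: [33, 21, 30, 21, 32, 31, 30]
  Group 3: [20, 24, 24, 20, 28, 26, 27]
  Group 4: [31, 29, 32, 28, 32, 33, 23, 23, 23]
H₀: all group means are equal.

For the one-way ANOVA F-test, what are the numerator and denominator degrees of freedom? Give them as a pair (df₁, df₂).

k = 4 groups, N = 29 total
df = (k−1, N−k) = (4−1, 29−4) = (3, 25)

degrees of freedom = [3, 25]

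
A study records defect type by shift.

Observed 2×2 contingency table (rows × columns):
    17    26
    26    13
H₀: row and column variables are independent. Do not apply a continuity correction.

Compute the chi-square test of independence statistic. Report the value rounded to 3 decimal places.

test statistic = 6.036

Row totals [43, 39], col totals [43, 39], n=82
χ² = (17−22.55)²/22.55 + (26−20.45)²/20.45 + (26−20.45)²/20.45 + (13−18.55)²/18.55 = 6.0363
df = 1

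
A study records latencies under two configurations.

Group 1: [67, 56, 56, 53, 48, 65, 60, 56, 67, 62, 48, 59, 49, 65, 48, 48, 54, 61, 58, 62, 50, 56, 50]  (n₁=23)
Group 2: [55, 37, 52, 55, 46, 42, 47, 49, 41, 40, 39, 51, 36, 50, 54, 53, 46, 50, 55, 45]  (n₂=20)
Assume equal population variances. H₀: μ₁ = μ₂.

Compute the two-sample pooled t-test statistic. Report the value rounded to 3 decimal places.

test statistic = 4.778

x̄₁=56.435, s₁=6.451, n₁=23
x̄₂=47.150, s₂=6.243, n₂=20
s_p² = [22·6.451² + 19·6.243²]/41 = 40.3952
SE = √(s_p²·(1/23+1/20)) = 1.9432
t = (56.435−47.150)/1.9432 = 4.7781
df = 41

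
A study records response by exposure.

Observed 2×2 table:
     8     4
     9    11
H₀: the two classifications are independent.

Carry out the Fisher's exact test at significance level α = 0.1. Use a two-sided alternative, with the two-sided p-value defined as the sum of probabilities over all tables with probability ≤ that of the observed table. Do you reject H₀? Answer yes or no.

reject H₀: no

Margins: r₁=12, r₂=20, c₁=17, c₂=15, n=32
p_obs = C(12,8)·C(20,9)/C(32,17); sum pmf over tables with pmf ≤ p_obs
p-value (two-sided) = 0.29066
At α=0.1: p ≥ α → fail to reject H₀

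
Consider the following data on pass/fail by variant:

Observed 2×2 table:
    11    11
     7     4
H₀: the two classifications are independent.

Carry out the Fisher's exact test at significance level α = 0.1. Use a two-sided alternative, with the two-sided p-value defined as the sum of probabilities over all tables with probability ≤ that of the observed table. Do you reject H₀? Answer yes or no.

reject H₀: no

Margins: r₁=22, r₂=11, c₁=18, c₂=15, n=33
p_obs = C(22,11)·C(11,7)/C(33,18); sum pmf over tables with pmf ≤ p_obs
p-value (two-sided) = 0.71195
At α=0.1: p ≥ α → fail to reject H₀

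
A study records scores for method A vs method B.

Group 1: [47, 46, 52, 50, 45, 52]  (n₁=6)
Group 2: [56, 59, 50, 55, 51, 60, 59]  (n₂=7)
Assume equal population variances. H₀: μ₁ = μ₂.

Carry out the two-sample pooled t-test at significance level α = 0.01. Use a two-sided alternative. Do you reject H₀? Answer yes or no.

x̄₁=48.667, s₁=3.077, n₁=6
x̄₂=55.714, s₂=3.988, n₂=7
s_p² = [5·3.077² + 6·3.988²]/11 = 12.9784
SE = √(s_p²·(1/6+1/7)) = 2.0043
t = (48.667−55.714)/2.0043 = -3.5163
df = 11
p-value (two-sided) = 0.00483
At α=0.01: p < α → reject H₀

reject H₀: yes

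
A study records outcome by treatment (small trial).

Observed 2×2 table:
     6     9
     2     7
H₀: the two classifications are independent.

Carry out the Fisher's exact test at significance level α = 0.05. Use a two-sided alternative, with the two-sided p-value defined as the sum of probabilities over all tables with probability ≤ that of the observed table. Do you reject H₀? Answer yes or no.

Margins: r₁=15, r₂=9, c₁=8, c₂=16, n=24
p_obs = C(15,6)·C(9,2)/C(24,8); sum pmf over tables with pmf ≤ p_obs
p-value (two-sided) = 0.65702
At α=0.05: p ≥ α → fail to reject H₀

reject H₀: no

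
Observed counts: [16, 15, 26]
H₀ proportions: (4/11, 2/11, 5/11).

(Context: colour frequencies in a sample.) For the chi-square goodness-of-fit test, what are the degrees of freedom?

degrees of freedom = 2

df = k − 1 = 3 − 1 = 2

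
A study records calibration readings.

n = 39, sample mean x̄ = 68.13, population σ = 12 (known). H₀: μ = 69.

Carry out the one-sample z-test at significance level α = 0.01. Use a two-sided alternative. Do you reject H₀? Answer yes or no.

SE = σ/√n = 12/√39 = 1.9215
z = (x̄−μ₀)/SE = (68.13−69)/1.9215 = -0.4528
p-value (two-sided) = 0.65072
At α=0.01: p ≥ α → fail to reject H₀

reject H₀: no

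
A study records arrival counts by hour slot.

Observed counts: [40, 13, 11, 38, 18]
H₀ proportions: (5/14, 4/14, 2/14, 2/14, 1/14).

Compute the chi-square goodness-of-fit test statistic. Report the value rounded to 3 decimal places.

n = 120; E_i = n·p_i = [42.86, 34.29, 17.14, 17.14, 8.57]
χ² = (40−42.86)²/42.86 + (13−34.29)²/34.29 + (11−17.14)²/17.14 + (38−17.14)²/17.14 + (18−8.57)²/8.57 = 51.3542
df = 4

test statistic = 51.354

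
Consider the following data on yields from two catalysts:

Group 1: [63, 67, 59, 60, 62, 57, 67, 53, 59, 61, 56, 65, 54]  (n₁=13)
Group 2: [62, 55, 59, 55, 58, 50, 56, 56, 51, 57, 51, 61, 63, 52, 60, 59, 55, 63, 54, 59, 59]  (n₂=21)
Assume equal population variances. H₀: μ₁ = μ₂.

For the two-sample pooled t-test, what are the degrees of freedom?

degrees of freedom = 32

df = n₁ + n₂ − 2 = 13 + 21 − 2 = 32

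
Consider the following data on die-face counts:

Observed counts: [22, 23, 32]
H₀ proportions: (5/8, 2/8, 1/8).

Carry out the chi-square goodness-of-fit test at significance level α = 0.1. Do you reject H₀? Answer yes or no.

reject H₀: yes

n = 77; E_i = n·p_i = [48.12, 19.25, 9.62]
χ² = (22−48.12)²/48.12 + (23−19.25)²/19.25 + (32−9.62)²/9.62 = 66.9273
df = 2
p-value (upper-tail) = 0.00000
At α=0.1: p < α → reject H₀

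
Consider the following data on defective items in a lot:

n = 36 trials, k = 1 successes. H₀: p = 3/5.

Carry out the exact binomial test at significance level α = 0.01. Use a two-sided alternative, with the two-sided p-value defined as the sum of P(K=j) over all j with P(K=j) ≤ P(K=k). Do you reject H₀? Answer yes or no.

reject H₀: yes

Exact binomial: n=36, k=1, p₀=3/5=0.6000
P(X=j) = C(n,j)·p₀^j·(1−p₀)^(n−j); p = Σ P(X=j) over j with P(X=j) ≤ P(X=1)
p-value (two-sided) = 0.00000
At α=0.01: p < α → reject H₀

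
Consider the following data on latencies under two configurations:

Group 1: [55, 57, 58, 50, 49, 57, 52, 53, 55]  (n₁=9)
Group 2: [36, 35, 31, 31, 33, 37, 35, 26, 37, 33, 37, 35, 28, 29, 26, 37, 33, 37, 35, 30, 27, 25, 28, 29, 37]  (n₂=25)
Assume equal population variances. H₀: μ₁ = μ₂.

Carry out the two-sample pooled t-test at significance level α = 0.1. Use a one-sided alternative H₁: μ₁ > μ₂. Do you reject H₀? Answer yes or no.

x̄₁=54.000, s₁=3.202, n₁=9
x̄₂=32.280, s₂=4.108, n₂=25
s_p² = [8·3.202² + 24·4.108²]/32 = 15.2200
SE = √(s_p²·(1/9+1/25)) = 1.5165
t = (54.000−32.280)/1.5165 = 14.3220
df = 32
p-value (one-sided, H₁ greater) = 0.00000
At α=0.1: p < α → reject H₀

reject H₀: yes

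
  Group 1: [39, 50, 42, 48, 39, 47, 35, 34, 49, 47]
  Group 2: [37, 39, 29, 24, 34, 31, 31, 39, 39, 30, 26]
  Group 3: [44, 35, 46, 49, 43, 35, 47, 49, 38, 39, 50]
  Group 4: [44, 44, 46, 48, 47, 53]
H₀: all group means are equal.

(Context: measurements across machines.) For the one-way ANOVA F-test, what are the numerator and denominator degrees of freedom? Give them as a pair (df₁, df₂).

degrees of freedom = [3, 34]

k = 4 groups, N = 38 total
df = (k−1, N−k) = (4−1, 38−4) = (3, 34)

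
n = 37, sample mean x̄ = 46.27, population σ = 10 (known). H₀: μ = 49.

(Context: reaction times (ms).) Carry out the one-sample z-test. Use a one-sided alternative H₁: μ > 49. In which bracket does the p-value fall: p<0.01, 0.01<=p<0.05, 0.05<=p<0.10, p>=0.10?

SE = σ/√n = 10/√37 = 1.6440
z = (x̄−μ₀)/SE = (46.27−49)/1.6440 = -1.6606
p-value (one-sided, H₁ greater) = 0.95160
→ bracket: p>=0.10

p-value bracket: p>=0.10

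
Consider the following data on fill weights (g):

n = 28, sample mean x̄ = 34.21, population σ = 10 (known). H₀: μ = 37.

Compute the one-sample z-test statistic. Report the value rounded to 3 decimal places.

test statistic = -1.476

SE = σ/√n = 10/√28 = 1.8898
z = (x̄−μ₀)/SE = (34.21−37)/1.8898 = -1.4763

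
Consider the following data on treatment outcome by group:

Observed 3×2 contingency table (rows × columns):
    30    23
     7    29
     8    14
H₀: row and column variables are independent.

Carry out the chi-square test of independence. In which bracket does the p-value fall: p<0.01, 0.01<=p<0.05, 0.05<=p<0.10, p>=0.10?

Row totals [53, 36, 22], col totals [45, 66], n=111
χ² = (30−21.49)²/21.49 + (23−31.51)²/31.51 + (7−14.59)²/14.59 + (29−21.41)²/21.41 + (8−8.92)²/8.92 + (14−13.08)²/13.08 = 12.4790
df = 2
p-value (upper-tail) = 0.00195
→ bracket: p<0.01

p-value bracket: p<0.01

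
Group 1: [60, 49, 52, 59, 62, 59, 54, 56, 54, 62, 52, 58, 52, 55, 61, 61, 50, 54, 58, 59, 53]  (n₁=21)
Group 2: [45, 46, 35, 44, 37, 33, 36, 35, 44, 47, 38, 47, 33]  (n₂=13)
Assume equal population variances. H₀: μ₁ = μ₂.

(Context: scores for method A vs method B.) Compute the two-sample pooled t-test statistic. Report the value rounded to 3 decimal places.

x̄₁=56.190, s₁=4.045, n₁=21
x̄₂=40.000, s₂=5.538, n₂=13
s_p² = [20·4.045² + 12·5.538²]/32 = 21.7262
SE = √(s_p²·(1/21+1/13)) = 1.6449
t = (56.190−40.000)/1.6449 = 9.8426
df = 32

test statistic = 9.843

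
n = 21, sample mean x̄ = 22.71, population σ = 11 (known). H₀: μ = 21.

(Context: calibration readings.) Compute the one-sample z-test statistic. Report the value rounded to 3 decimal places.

SE = σ/√n = 11/√21 = 2.4004
z = (x̄−μ₀)/SE = (22.71−21)/2.4004 = 0.7124

test statistic = 0.712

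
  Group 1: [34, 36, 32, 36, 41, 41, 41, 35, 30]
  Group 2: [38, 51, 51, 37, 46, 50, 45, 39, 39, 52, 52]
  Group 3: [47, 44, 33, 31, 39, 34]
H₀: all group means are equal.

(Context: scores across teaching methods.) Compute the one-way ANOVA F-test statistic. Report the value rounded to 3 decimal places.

test statistic = 7.560

Group means [36.22, 45.45, 38.00], grand mean 40.538
SSB = Σnᵢ(x̄ᵢ−x̄)² = 472.179; SSW = ΣΣ(x−x̄ᵢ)² = 718.283
MSB = 472.179/2 = 236.0894; MSW = 718.283/23 = 31.2297
F = MSB/MSW = 7.5598
df = (2, 23)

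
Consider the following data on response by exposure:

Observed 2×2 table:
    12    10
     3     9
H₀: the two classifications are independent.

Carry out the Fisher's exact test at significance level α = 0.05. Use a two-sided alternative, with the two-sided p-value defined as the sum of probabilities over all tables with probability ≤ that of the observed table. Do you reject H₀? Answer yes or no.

reject H₀: no

Margins: r₁=22, r₂=12, c₁=15, c₂=19, n=34
p_obs = C(22,12)·C(12,3)/C(34,15); sum pmf over tables with pmf ≤ p_obs
p-value (two-sided) = 0.15181
At α=0.05: p ≥ α → fail to reject H₀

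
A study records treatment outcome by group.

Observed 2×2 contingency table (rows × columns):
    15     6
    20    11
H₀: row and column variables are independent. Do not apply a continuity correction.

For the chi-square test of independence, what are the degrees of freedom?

degrees of freedom = 1

df = (r−1)(c−1) = (2−1)·(2−1) = 1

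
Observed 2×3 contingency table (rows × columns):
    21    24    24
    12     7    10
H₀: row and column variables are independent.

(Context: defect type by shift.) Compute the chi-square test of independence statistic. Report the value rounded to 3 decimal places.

test statistic = 1.458

Row totals [69, 29], col totals [33, 31, 34], n=98
χ² = (21−23.23)²/23.23 + (24−21.83)²/21.83 + (24−23.94)²/23.94 + (12−9.77)²/9.77 + (7−9.17)²/9.17 + (10−10.06)²/10.06 = 1.4582
df = 2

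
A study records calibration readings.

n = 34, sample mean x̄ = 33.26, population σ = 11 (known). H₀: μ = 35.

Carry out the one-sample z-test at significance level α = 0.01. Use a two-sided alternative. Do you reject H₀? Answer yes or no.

reject H₀: no

SE = σ/√n = 11/√34 = 1.8865
z = (x̄−μ₀)/SE = (33.26−35)/1.8865 = -0.9224
p-value (two-sided) = 0.35635
At α=0.01: p ≥ α → fail to reject H₀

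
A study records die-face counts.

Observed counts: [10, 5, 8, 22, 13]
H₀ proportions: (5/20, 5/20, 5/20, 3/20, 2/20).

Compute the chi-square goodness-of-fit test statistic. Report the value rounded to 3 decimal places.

test statistic = 39.805

n = 58; E_i = n·p_i = [14.50, 14.50, 14.50, 8.70, 5.80]
χ² = (10−14.50)²/14.50 + (5−14.50)²/14.50 + (8−14.50)²/14.50 + (22−8.70)²/8.70 + (13−5.80)²/5.80 = 39.8046
df = 4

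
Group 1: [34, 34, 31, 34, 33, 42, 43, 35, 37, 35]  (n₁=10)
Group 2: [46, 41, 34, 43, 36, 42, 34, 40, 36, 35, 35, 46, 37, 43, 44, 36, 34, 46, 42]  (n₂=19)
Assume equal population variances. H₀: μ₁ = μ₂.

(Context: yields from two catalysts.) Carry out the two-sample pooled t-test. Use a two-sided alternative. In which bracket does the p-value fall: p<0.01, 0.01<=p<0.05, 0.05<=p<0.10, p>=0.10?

p-value bracket: 0.01<=p<0.05

x̄₁=35.800, s₁=3.853, n₁=10
x̄₂=39.474, s₂=4.477, n₂=19
s_p² = [9·3.853² + 18·4.477²]/27 = 18.3088
SE = √(s_p²·(1/10+1/19)) = 1.6717
t = (35.800−39.474)/1.6717 = -2.1976
df = 27
p-value (two-sided) = 0.03674
→ bracket: 0.01<=p<0.05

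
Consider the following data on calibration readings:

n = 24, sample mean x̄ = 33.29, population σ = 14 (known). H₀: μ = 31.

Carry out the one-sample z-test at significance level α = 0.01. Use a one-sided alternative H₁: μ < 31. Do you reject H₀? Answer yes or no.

reject H₀: no

SE = σ/√n = 14/√24 = 2.8577
z = (x̄−μ₀)/SE = (33.29−31)/2.8577 = 0.8013
p-value (one-sided, H₁ less) = 0.78853
At α=0.01: p ≥ α → fail to reject H₀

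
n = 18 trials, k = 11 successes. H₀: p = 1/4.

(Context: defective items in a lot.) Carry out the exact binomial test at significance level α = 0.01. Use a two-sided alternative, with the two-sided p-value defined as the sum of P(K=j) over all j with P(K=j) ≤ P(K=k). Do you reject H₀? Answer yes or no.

Exact binomial: n=18, k=11, p₀=1/4=0.2500
P(X=j) = C(n,j)·p₀^j·(1−p₀)^(n−j); p = Σ P(X=j) over j with P(X=j) ≤ P(X=11)
p-value (two-sided) = 0.00124
At α=0.01: p < α → reject H₀

reject H₀: yes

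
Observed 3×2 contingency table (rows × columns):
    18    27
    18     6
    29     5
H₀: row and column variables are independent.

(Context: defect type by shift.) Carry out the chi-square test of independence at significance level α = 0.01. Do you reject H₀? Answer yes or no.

Row totals [45, 24, 34], col totals [65, 38], n=103
χ² = (18−28.40)²/28.40 + (27−16.60)²/16.60 + (18−15.15)²/15.15 + (6−8.85)²/8.85 + (29−21.46)²/21.46 + (5−12.54)²/12.54 = 18.9668
df = 2
p-value (upper-tail) = 0.00008
At α=0.01: p < α → reject H₀

reject H₀: yes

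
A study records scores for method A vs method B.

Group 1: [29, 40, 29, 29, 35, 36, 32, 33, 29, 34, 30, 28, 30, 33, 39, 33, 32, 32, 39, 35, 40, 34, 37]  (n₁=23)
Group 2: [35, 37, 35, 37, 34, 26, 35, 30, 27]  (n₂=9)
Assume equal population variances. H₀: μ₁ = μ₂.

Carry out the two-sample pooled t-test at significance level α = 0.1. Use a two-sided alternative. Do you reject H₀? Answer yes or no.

reject H₀: no

x̄₁=33.391, s₁=3.763, n₁=23
x̄₂=32.889, s₂=4.167, n₂=9
s_p² = [22·3.763² + 8·4.167²]/30 = 15.0122
SE = √(s_p²·(1/23+1/9)) = 1.5234
t = (33.391−32.889)/1.5234 = 0.3298
df = 30
p-value (two-sided) = 0.74384
At α=0.1: p ≥ α → fail to reject H₀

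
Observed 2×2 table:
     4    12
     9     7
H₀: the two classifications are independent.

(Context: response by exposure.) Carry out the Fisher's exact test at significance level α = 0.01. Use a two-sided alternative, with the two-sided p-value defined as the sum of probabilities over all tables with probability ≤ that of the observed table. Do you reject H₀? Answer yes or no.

reject H₀: no

Margins: r₁=16, r₂=16, c₁=13, c₂=19, n=32
p_obs = C(16,4)·C(16,9)/C(32,13); sum pmf over tables with pmf ≤ p_obs
p-value (two-sided) = 0.14888
At α=0.01: p ≥ α → fail to reject H₀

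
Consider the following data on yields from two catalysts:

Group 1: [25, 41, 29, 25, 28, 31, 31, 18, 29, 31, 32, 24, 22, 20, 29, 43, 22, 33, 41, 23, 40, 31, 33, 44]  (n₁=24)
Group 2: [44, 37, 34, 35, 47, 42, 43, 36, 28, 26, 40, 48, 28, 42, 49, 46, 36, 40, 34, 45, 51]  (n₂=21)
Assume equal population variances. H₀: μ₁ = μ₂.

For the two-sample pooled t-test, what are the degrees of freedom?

df = n₁ + n₂ − 2 = 24 + 21 − 2 = 43

degrees of freedom = 43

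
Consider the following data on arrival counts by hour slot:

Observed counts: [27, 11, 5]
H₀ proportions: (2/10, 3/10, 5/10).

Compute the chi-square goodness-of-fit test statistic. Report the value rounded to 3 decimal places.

n = 43; E_i = n·p_i = [8.60, 12.90, 21.50]
χ² = (27−8.60)²/8.60 + (11−12.90)²/12.90 + (5−21.50)²/21.50 = 52.3101
df = 2

test statistic = 52.310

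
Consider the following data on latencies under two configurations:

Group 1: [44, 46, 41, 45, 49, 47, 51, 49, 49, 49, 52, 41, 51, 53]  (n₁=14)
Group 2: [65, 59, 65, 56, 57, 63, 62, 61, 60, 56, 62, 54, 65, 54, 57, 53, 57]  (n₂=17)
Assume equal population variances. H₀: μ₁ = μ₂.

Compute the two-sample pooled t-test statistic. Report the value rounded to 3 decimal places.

x̄₁=47.643, s₁=3.815, n₁=14
x̄₂=59.176, s₂=4.050, n₂=17
s_p² = [13·3.815² + 16·4.050²]/29 = 15.5753
SE = √(s_p²·(1/14+1/17)) = 1.4243
t = (47.643−59.176)/1.4243 = -8.0976
df = 29

test statistic = -8.098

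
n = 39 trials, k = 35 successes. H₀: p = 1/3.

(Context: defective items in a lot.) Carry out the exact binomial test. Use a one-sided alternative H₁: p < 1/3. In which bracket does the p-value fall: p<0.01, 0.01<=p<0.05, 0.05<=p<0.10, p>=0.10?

Exact binomial: n=39, k=35, p₀=1/3=0.3333
P(X≤35) from Σ C(n,i)·p₀^i·(1−p₀)^(n−i)
p-value (one-sided, H₁ less) = 1.00000
→ bracket: p>=0.10

p-value bracket: p>=0.10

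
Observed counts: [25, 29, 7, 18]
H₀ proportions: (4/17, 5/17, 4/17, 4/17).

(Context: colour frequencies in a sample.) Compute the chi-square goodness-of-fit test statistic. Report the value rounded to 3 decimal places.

n = 79; E_i = n·p_i = [18.59, 23.24, 18.59, 18.59]
χ² = (25−18.59)²/18.59 + (29−23.24)²/23.24 + (7−18.59)²/18.59 + (18−18.59)²/18.59 = 10.8848
df = 3

test statistic = 10.885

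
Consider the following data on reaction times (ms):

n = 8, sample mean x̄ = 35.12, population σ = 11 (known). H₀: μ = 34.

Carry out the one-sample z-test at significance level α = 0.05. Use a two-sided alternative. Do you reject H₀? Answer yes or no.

SE = σ/√n = 11/√8 = 3.8891
z = (x̄−μ₀)/SE = (35.12−34)/3.8891 = 0.2880
p-value (two-sided) = 0.77336
At α=0.05: p ≥ α → fail to reject H₀

reject H₀: no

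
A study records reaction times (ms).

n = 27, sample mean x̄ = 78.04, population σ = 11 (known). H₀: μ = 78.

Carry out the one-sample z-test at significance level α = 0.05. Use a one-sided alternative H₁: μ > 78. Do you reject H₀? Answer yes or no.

reject H₀: no

SE = σ/√n = 11/√27 = 2.1170
z = (x̄−μ₀)/SE = (78.04−78)/2.1170 = 0.0189
p-value (one-sided, H₁ greater) = 0.49246
At α=0.05: p ≥ α → fail to reject H₀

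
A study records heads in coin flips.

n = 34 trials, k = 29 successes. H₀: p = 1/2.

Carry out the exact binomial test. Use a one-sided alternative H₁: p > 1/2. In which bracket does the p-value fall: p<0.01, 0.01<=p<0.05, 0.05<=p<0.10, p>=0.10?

Exact binomial: n=34, k=29, p₀=1/2=0.5000
P(X≥29) from Σ C(n,i)·p₀^i·(1−p₀)^(n−i)
p-value (one-sided, H₁ greater) = 0.00002
→ bracket: p<0.01

p-value bracket: p<0.01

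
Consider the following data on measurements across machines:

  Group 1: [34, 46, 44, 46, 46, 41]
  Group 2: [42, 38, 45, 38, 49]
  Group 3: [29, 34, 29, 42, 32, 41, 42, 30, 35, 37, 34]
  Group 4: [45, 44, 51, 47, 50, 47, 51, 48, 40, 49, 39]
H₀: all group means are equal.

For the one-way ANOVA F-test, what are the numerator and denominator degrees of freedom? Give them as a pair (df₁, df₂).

degrees of freedom = [3, 29]

k = 4 groups, N = 33 total
df = (k−1, N−k) = (4−1, 33−4) = (3, 29)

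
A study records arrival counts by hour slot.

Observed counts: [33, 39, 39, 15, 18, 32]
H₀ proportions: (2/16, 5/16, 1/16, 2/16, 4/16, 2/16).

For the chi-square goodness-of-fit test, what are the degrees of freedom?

degrees of freedom = 5

df = k − 1 = 6 − 1 = 5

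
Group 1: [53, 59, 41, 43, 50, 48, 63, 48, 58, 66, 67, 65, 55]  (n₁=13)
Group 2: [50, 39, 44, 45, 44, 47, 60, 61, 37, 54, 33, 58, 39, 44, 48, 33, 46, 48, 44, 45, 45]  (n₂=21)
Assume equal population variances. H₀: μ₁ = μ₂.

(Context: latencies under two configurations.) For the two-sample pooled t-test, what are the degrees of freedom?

degrees of freedom = 32

df = n₁ + n₂ − 2 = 13 + 21 − 2 = 32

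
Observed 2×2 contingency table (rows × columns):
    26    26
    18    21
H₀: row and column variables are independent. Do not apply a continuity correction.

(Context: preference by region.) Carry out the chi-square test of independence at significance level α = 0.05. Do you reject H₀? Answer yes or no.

reject H₀: no

Row totals [52, 39], col totals [44, 47], n=91
χ² = (26−25.14)²/25.14 + (26−26.86)²/26.86 + (18−18.86)²/18.86 + (21−20.14)²/20.14 = 0.1320
df = 1
p-value (upper-tail) = 0.71636
At α=0.05: p ≥ α → fail to reject H₀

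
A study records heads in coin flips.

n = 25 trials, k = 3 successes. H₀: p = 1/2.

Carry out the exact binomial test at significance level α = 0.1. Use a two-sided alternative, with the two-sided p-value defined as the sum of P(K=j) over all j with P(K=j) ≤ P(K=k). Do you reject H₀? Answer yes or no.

Exact binomial: n=25, k=3, p₀=1/2=0.5000
P(X=j) = C(n,j)·p₀^j·(1−p₀)^(n−j); p = Σ P(X=j) over j with P(X=j) ≤ P(X=3)
p-value (two-sided) = 0.00016
At α=0.1: p < α → reject H₀

reject H₀: yes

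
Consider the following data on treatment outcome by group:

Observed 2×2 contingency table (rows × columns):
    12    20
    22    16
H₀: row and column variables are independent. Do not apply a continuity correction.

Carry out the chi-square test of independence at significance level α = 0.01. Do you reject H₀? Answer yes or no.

reject H₀: no

Row totals [32, 38], col totals [34, 36], n=70
χ² = (12−15.54)²/15.54 + (20−16.46)²/16.46 + (22−18.46)²/18.46 + (16−19.54)²/19.54 = 2.8926
df = 1
p-value (upper-tail) = 0.08899
At α=0.01: p ≥ α → fail to reject H₀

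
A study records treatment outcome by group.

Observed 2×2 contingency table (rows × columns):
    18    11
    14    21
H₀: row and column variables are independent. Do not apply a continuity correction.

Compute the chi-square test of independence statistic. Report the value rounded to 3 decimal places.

Row totals [29, 35], col totals [32, 32], n=64
χ² = (18−14.50)²/14.50 + (11−14.50)²/14.50 + (14−17.50)²/17.50 + (21−17.50)²/17.50 = 3.0897
df = 1

test statistic = 3.090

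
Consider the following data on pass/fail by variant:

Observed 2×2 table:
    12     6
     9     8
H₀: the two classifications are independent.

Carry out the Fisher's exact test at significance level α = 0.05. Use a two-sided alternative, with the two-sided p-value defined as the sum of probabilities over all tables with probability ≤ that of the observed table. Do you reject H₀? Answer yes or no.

Margins: r₁=18, r₂=17, c₁=21, c₂=14, n=35
p_obs = C(18,12)·C(17,9)/C(35,21); sum pmf over tables with pmf ≤ p_obs
p-value (two-sided) = 0.49979
At α=0.05: p ≥ α → fail to reject H₀

reject H₀: no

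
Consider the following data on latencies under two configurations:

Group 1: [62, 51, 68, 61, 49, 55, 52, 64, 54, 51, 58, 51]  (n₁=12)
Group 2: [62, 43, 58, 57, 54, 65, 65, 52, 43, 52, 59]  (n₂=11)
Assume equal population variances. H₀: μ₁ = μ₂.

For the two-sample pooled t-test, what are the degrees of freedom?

df = n₁ + n₂ − 2 = 12 + 11 − 2 = 21

degrees of freedom = 21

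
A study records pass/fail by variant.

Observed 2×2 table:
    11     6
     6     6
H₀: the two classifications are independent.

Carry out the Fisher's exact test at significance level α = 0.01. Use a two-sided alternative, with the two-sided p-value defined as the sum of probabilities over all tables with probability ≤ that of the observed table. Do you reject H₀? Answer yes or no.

Margins: r₁=17, r₂=12, c₁=17, c₂=12, n=29
p_obs = C(17,11)·C(12,6)/C(29,17); sum pmf over tables with pmf ≤ p_obs
p-value (two-sided) = 0.47132
At α=0.01: p ≥ α → fail to reject H₀

reject H₀: no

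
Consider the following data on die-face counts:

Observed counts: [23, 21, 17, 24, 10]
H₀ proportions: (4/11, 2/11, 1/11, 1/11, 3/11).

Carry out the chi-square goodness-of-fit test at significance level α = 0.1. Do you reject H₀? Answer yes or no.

n = 95; E_i = n·p_i = [34.55, 17.27, 8.64, 8.64, 25.91]
χ² = (23−34.55)²/34.55 + (21−17.27)²/17.27 + (17−8.64)²/8.64 + (24−8.64)²/8.64 + (10−25.91)²/25.91 = 49.8623
df = 4
p-value (upper-tail) = 0.00000
At α=0.1: p < α → reject H₀

reject H₀: yes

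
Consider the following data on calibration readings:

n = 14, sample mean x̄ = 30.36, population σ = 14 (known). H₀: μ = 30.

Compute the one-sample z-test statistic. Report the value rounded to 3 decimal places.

SE = σ/√n = 14/√14 = 3.7417
z = (x̄−μ₀)/SE = (30.36−30)/3.7417 = 0.0962

test statistic = 0.096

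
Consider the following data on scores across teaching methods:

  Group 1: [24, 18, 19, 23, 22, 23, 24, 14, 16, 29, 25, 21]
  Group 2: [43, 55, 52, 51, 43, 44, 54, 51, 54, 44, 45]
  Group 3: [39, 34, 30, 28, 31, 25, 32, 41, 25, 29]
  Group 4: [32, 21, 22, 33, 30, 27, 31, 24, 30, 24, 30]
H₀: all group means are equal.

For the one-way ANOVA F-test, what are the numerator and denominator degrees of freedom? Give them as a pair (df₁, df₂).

k = 4 groups, N = 44 total
df = (k−1, N−k) = (4−1, 44−4) = (3, 40)

degrees of freedom = [3, 40]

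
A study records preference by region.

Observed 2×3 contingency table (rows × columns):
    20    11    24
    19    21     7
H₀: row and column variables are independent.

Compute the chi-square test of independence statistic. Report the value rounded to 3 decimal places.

test statistic = 11.919

Row totals [55, 47], col totals [39, 32, 31], n=102
χ² = (20−21.03)²/21.03 + (11−17.25)²/17.25 + (24−16.72)²/16.72 + (19−17.97)²/17.97 + (21−14.75)²/14.75 + (7−14.28)²/14.28 = 11.9191
df = 2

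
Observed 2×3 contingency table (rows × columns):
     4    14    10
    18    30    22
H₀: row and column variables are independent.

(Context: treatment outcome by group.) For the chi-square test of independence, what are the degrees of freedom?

degrees of freedom = 2

df = (r−1)(c−1) = (2−1)·(3−1) = 2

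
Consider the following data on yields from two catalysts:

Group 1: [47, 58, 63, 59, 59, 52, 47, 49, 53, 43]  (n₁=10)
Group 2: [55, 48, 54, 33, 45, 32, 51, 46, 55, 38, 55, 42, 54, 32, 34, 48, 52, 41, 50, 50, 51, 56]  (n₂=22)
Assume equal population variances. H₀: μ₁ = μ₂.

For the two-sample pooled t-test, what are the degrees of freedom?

degrees of freedom = 30

df = n₁ + n₂ − 2 = 10 + 22 − 2 = 30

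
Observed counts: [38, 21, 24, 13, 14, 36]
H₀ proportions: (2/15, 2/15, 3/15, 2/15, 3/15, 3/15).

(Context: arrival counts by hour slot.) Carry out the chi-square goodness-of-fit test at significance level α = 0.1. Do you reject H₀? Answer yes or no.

reject H₀: yes

n = 146; E_i = n·p_i = [19.47, 19.47, 29.20, 19.47, 29.20, 29.20]
χ² = (38−19.47)²/19.47 + (21−19.47)²/19.47 + (24−29.20)²/29.20 + (13−19.47)²/19.47 + (14−29.20)²/29.20 + (36−29.20)²/29.20 = 30.3356
df = 5
p-value (upper-tail) = 0.00001
At α=0.1: p < α → reject H₀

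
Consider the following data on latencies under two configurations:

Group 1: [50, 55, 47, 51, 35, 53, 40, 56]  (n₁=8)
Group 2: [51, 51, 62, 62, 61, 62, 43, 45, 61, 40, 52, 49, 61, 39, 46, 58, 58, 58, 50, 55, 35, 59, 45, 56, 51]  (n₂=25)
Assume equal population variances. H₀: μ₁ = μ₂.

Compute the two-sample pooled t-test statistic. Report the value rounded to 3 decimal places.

x̄₁=48.375, s₁=7.405, n₁=8
x̄₂=52.400, s₂=8.047, n₂=25
s_p² = [7·7.405² + 24·8.047²]/31 = 62.5121
SE = √(s_p²·(1/8+1/25)) = 3.2116
t = (48.375−52.400)/3.2116 = -1.2533
df = 31

test statistic = -1.253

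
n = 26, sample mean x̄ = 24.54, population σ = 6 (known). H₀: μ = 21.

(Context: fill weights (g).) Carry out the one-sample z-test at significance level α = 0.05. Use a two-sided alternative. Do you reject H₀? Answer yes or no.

reject H₀: yes

SE = σ/√n = 6/√26 = 1.1767
z = (x̄−μ₀)/SE = (24.54−21)/1.1767 = 3.0084
p-value (two-sided) = 0.00263
At α=0.05: p < α → reject H₀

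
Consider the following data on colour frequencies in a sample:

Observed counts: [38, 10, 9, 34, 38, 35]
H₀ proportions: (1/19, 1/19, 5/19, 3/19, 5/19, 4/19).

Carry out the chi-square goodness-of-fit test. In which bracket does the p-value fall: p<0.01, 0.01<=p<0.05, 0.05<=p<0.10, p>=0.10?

p-value bracket: p<0.01

n = 164; E_i = n·p_i = [8.63, 8.63, 43.16, 25.89, 43.16, 34.53]
χ² = (38−8.63)²/8.63 + (10−8.63)²/8.63 + (9−43.16)²/43.16 + (34−25.89)²/25.89 + (38−43.16)²/43.16 + (35−34.53)²/34.53 = 130.3359
df = 5
p-value (upper-tail) = 0.00000
→ bracket: p<0.01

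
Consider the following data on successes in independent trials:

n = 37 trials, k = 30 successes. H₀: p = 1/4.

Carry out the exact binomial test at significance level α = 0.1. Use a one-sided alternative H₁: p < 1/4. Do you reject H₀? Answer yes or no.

reject H₀: no

Exact binomial: n=37, k=30, p₀=1/4=0.2500
P(X≤30) from Σ C(n,i)·p₀^i·(1−p₀)^(n−i)
p-value (one-sided, H₁ less) = 1.00000
At α=0.1: p ≥ α → fail to reject H₀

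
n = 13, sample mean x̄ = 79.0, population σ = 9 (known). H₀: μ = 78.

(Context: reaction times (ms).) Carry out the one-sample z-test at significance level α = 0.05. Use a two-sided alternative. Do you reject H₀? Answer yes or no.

reject H₀: no

SE = σ/√n = 9/√13 = 2.4962
z = (x̄−μ₀)/SE = (79.0−78)/2.4962 = 0.4006
p-value (two-sided) = 0.68870
At α=0.05: p ≥ α → fail to reject H₀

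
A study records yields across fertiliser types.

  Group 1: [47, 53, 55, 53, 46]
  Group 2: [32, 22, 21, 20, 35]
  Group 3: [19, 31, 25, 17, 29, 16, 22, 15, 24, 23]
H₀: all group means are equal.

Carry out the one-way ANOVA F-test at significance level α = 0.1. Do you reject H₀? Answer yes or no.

Group means [50.80, 26.00, 22.10], grand mean 30.250
SSB = Σnᵢ(x̄ᵢ−x̄)² = 2866.050; SSW = ΣΣ(x−x̄ᵢ)² = 521.700
MSB = 2866.050/2 = 1433.0250; MSW = 521.700/17 = 30.6882
F = MSB/MSW = 46.6962
df = (2, 17)
p-value (upper-tail) = 0.00000
At α=0.1: p < α → reject H₀

reject H₀: yes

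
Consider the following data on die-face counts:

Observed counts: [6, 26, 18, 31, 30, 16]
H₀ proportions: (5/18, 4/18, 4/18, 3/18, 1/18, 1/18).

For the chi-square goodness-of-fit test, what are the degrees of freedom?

degrees of freedom = 5

df = k − 1 = 6 − 1 = 5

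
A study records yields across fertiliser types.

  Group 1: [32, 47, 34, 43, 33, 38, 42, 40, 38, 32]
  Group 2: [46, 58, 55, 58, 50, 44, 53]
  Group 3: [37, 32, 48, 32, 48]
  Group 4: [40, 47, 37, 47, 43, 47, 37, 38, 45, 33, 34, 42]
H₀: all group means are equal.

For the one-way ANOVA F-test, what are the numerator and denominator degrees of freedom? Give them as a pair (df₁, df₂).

degrees of freedom = [3, 30]

k = 4 groups, N = 34 total
df = (k−1, N−k) = (4−1, 34−4) = (3, 30)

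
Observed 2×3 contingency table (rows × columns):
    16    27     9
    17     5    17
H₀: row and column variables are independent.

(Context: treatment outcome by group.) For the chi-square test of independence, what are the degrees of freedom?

df = (r−1)(c−1) = (2−1)·(3−1) = 2

degrees of freedom = 2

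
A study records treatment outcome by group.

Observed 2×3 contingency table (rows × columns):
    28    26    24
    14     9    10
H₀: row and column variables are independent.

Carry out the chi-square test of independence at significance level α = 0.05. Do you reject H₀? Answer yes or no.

reject H₀: no

Row totals [78, 33], col totals [42, 35, 34], n=111
χ² = (28−29.51)²/29.51 + (26−24.59)²/24.59 + (24−23.89)²/23.89 + (14−12.49)²/12.49 + (9−10.41)²/10.41 + (10−10.11)²/10.11 = 0.5328
df = 2
p-value (upper-tail) = 0.76611
At α=0.05: p ≥ α → fail to reject H₀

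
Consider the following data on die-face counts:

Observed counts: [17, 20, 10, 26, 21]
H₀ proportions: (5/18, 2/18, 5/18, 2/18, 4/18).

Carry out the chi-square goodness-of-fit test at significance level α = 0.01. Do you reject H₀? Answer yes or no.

reject H₀: yes

n = 94; E_i = n·p_i = [26.11, 10.44, 26.11, 10.44, 20.89]
χ² = (17−26.11)²/26.11 + (20−10.44)²/10.44 + (10−26.11)²/26.11 + (26−10.44)²/10.44 + (21−20.89)²/20.89 = 45.0309
df = 4
p-value (upper-tail) = 0.00000
At α=0.01: p < α → reject H₀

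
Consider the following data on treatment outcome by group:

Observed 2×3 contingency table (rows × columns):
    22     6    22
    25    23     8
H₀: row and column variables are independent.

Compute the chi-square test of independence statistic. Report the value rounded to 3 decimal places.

test statistic = 16.403

Row totals [50, 56], col totals [47, 29, 30], n=106
χ² = (22−22.17)²/22.17 + (6−13.68)²/13.68 + (22−14.15)²/14.15 + (25−24.83)²/24.83 + (23−15.32)²/15.32 + (8−15.85)²/15.85 = 16.4033
df = 2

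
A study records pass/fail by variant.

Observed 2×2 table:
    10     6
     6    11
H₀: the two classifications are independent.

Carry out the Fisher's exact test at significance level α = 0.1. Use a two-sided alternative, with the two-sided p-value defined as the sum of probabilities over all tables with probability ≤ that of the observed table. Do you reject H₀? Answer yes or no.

Margins: r₁=16, r₂=17, c₁=16, c₂=17, n=33
p_obs = C(16,10)·C(17,6)/C(33,16); sum pmf over tables with pmf ≤ p_obs
p-value (two-sided) = 0.16935
At α=0.1: p ≥ α → fail to reject H₀

reject H₀: no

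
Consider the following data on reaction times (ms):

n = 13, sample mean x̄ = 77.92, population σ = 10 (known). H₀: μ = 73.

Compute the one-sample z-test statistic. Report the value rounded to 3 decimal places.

SE = σ/√n = 10/√13 = 2.7735
z = (x̄−μ₀)/SE = (77.92−73)/2.7735 = 1.7739

test statistic = 1.774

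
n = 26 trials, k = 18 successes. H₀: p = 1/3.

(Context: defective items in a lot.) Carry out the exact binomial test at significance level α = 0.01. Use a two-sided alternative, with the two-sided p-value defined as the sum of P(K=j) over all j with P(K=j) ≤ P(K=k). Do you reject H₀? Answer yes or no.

reject H₀: yes

Exact binomial: n=26, k=18, p₀=1/3=0.3333
P(X=j) = C(n,j)·p₀^j·(1−p₀)^(n−j); p = Σ P(X=j) over j with P(X=j) ≤ P(X=18)
p-value (two-sided) = 0.00022
At α=0.01: p < α → reject H₀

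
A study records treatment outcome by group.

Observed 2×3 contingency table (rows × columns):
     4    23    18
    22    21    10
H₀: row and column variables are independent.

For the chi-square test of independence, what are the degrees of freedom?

df = (r−1)(c−1) = (2−1)·(3−1) = 2

degrees of freedom = 2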